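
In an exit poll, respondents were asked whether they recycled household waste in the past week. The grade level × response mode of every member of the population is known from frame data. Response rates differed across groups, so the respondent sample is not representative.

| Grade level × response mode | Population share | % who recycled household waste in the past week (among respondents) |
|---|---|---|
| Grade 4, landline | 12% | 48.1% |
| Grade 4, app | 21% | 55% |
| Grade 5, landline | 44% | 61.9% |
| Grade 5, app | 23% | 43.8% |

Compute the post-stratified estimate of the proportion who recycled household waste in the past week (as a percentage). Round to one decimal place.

Post-stratification weights by population share, not respondent share:
  Grade 4, landline: 0.12 × 48.1 = 5.772
  Grade 4, app: 0.21 × 55 = 11.55
  Grade 5, landline: 0.44 × 61.9 = 27.236
  Grade 5, app: 0.23 × 43.8 = 10.074
Post-stratified estimate = 54.632 → 54.6%.

54.6%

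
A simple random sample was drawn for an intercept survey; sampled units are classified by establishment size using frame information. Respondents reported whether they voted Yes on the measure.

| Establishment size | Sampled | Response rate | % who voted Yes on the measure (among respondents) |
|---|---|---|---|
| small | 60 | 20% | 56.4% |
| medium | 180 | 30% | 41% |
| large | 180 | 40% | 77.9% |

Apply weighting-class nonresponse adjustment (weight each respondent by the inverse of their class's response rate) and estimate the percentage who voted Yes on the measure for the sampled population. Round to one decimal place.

59.0%

Inverse-response-rate weighting restores each class to its sampled count, so class totals weight by n_sampled:
  small: 60 × 56.4 = 3384
  medium: 180 × 41 = 7380
  large: 180 × 77.9 = 14022
Adjusted estimate = 24,786 / 420 = 59.0143 → 59.0%.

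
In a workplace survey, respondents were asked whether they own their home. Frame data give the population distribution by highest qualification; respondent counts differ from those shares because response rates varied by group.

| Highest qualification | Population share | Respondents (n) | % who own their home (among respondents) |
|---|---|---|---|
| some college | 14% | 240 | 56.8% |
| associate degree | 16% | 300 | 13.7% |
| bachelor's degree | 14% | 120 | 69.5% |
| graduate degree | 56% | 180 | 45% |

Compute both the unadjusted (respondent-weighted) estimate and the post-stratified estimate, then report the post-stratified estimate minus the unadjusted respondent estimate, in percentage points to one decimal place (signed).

+4.4 percentage points

Without adjustment, the pooled respondent share is:
  (240/840)×56.8 + (300/840)×13.7 + (120/840)×69.5 + (180/840)×45 = 40.6929%
Post-stratified estimate weights by population shares:
  0.14×56.8 + 0.16×13.7 + 0.14×69.5 + 0.56×45 = 45.074%
Difference = 45.074 − 40.6929 = 4.3811 pp.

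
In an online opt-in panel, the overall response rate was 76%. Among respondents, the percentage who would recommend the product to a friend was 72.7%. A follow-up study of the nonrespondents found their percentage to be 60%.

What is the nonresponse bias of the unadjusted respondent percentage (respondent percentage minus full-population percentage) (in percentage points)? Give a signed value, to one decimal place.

+3.0 percentage points

Nonresponse fraction = 1 − 0.76 = 0.24.
Bias = (nonresponse fraction) × (respondent percentage − nonrespondent percentage)
     = 0.24 × (72.7 − 60) = 0.24 × 12.7 = 3.048.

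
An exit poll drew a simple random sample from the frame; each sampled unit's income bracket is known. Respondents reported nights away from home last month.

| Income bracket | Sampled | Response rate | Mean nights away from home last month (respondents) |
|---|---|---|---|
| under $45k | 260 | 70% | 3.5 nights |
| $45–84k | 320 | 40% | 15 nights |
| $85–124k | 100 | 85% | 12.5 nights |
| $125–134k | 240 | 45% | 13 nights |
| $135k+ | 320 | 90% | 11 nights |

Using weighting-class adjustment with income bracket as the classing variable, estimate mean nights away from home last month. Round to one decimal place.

With weight = n_sampled/n_responded per class, the weighted class total is n_sampled:
  under $45k: 260 × 3.5 = 910
  $45–84k: 320 × 15 = 4800
  $85–124k: 100 × 12.5 = 1250
  $125–134k: 240 × 13 = 3120
  $135k+: 320 × 11 = 3520
Adjusted estimate = 13,600 / 1,240 = 10.9677 → 11.0.

11.0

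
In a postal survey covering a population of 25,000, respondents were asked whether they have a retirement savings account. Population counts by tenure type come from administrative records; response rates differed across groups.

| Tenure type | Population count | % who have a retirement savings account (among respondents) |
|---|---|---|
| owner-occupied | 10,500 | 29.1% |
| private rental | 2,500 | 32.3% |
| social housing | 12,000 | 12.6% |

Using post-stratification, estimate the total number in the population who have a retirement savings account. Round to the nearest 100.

5,400

Estimated count per cell = population count × respondent percentage:
  owner-occupied: 10,500 × 29.1% = 3055.5
  private rental: 2,500 × 32.3% = 807.5
  social housing: 12,000 × 12.6% = 1512
Estimated total = 5375 → 5,400.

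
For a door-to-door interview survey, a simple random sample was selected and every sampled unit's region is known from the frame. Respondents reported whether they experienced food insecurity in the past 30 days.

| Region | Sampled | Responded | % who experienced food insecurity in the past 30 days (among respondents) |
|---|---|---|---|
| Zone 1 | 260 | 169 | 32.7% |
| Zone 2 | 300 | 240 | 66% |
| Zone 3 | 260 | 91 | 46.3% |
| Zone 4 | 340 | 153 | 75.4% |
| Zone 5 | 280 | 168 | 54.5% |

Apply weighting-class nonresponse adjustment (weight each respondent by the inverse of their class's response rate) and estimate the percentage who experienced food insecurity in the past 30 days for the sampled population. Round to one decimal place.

Class response rates: Zone 1 169/260 = 65%, Zone 2 240/300 = 80%, Zone 3 91/260 = 35%, Zone 4 153/340 = 45%, Zone 5 168/280 = 60%.
Weighting each respondent by the inverse class response rate inflates each class back to its sampled size, so the class weight is n_sampled:
  Zone 1: 260 × 32.7 = 8502
  Zone 2: 300 × 66 = 19,800
  Zone 3: 260 × 46.3 = 12,038
  Zone 4: 340 × 75.4 = 25636
  Zone 5: 280 × 54.5 = 15,260
Adjusted estimate = 81,236 / 1,440 = 56.4139 → 56.4%.

56.4%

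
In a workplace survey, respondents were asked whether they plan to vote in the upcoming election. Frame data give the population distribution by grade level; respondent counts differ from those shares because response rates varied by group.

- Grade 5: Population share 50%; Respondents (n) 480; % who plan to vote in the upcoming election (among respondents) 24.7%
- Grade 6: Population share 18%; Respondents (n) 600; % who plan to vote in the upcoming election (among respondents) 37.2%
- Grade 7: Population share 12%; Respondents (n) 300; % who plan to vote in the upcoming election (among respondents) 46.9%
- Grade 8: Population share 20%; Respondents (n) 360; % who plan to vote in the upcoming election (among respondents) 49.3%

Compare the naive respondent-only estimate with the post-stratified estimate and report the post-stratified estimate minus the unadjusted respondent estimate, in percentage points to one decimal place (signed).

Without adjustment, the pooled respondent share is:
  (480/1740)×24.7 + (600/1740)×37.2 + (300/1740)×46.9 + (360/1740)×49.3 = 37.9276%
Post-stratified estimate weights by population shares:
  0.5×24.7 + 0.18×37.2 + 0.12×46.9 + 0.2×49.3 = 34.534%
Difference = 34.534 − 37.9276 = -3.3936 pp.

-3.4 percentage points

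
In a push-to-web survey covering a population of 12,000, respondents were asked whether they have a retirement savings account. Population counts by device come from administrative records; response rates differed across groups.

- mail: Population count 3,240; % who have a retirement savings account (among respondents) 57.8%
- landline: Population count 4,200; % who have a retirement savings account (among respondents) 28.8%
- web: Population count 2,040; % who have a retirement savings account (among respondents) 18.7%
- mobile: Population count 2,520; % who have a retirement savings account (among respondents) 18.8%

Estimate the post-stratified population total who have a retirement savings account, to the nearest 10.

Apply each group's respondent rate to its population count:
  mail: 3,240 × 57.8% = 1872.72
  landline: 4,200 × 28.8% = 1209.6
  web: 2,040 × 18.7% = 381.48
  mobile: 2,520 × 18.8% = 473.76
Estimated total = 3937.56 → 3,940.

3,940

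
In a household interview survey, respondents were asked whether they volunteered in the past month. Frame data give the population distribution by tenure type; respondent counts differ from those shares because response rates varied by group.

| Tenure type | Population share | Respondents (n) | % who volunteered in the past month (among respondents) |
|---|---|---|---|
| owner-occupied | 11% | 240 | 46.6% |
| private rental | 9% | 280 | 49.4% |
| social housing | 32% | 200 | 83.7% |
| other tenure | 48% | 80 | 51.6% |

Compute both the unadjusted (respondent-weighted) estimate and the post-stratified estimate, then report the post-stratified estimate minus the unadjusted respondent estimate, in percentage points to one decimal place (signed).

Without adjustment, the pooled respondent share is:
  (240/800)×46.6 + (280/800)×49.4 + (200/800)×83.7 + (80/800)×51.6 = 57.355%
Post-stratifying to population shares instead:
  0.11×46.6 + 0.09×49.4 + 0.32×83.7 + 0.48×51.6 = 61.124%
Difference = 61.124 − 57.355 = 3.769 pp.

+3.8 percentage points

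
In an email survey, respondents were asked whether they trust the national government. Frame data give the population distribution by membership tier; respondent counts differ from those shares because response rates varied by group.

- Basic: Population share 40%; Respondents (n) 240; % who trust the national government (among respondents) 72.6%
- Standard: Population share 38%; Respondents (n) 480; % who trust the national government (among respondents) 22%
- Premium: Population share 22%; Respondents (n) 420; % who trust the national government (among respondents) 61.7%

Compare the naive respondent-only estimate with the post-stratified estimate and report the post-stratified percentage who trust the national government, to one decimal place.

51.0%

Unadjusted (pooled respondent) estimate weights by respondent counts:
  (240/1140)×72.6 + (480/1140)×22 + (420/1140)×61.7 = 47.2789%
Post-stratifying to population shares instead:
  0.4×72.6 + 0.38×22 + 0.22×61.7 = 50.974%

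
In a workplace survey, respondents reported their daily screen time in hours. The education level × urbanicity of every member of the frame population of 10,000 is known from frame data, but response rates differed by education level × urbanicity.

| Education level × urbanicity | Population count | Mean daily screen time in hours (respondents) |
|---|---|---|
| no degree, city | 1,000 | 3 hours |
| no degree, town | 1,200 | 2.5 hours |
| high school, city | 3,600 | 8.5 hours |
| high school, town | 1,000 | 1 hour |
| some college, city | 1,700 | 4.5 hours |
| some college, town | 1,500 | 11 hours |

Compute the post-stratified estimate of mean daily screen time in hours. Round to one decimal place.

Post-stratification weights by population share, not respondent share:
  no degree, city: (1,000/10,000) × 3 = 0.3
  no degree, town: (1,200/10,000) × 2.5 = 0.3
  high school, city: (3,600/10,000) × 8.5 = 3.06
  high school, town: (1,000/10,000) × 1 = 0.1
  some college, city: (1,700/10,000) × 4.5 = 0.765
  some college, town: (1,500/10,000) × 11 = 1.65
Post-stratified estimate = 6.175 → 6.2.

6.2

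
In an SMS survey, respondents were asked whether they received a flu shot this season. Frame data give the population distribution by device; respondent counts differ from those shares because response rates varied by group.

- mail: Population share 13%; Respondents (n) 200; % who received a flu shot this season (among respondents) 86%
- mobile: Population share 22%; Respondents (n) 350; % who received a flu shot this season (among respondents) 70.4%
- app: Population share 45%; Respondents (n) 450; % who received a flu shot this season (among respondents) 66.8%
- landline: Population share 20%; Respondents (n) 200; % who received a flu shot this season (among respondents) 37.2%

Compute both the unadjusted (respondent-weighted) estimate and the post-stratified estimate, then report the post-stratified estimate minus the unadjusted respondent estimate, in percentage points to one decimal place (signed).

Without adjustment, the pooled respondent share is:
  (200/1200)×86 + (350/1200)×70.4 + (450/1200)×66.8 + (200/1200)×37.2 = 66.1167%
Reweighting by population device shares:
  0.13×86 + 0.22×70.4 + 0.45×66.8 + 0.2×37.2 = 64.168%
Difference = 64.168 − 66.1167 = -1.9487 pp.

-1.9 percentage points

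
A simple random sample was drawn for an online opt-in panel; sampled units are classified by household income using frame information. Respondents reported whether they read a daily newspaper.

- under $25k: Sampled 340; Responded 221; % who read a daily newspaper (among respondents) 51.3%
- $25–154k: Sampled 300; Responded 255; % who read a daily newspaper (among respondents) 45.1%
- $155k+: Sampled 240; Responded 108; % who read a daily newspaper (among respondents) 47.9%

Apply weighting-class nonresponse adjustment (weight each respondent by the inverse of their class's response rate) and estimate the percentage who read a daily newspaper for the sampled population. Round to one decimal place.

48.3%

Response rates by class: under $25k 221/340 = 65%, $25–154k 255/300 = 85%, $155k+ 108/240 = 45%.
With weight = n_sampled/n_responded per class, the weighted class total is n_sampled:
  under $25k: 340 × 51.3 = 17,442
  $25–154k: 300 × 45.1 = 13,530
  $155k+: 240 × 47.9 = 11,496
Adjusted estimate = 42,468 / 880 = 48.2591 → 48.3%.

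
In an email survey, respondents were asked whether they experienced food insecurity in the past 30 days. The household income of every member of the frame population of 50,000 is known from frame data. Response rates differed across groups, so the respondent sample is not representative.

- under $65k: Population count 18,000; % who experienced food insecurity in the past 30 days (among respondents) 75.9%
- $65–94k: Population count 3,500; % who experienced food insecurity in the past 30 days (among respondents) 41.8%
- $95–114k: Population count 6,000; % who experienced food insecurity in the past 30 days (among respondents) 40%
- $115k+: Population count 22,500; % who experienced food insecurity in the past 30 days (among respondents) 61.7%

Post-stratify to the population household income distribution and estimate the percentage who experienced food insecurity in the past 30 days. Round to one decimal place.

62.8%

Each cell contributes population-share × respondent value:
  under $65k: (18,000/50,000) × 75.9 = 27.324
  $65–94k: (3,500/50,000) × 41.8 = 2.926
  $95–114k: (6,000/50,000) × 40 = 4.8
  $115k+: (22,500/50,000) × 61.7 = 27.765
Post-stratified estimate = 62.815 → 62.8%.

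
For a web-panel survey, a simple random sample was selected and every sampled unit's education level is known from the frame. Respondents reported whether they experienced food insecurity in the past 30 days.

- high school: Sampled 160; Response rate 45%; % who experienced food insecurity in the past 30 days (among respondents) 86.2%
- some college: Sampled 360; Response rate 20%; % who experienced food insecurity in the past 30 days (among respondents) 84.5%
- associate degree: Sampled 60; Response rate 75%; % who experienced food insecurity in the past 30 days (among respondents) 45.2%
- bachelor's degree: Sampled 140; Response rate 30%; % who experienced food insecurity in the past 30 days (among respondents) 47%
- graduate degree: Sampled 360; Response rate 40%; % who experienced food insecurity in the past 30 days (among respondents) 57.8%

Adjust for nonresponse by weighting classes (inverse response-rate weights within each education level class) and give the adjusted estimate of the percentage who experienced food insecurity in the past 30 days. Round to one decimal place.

Weighting each respondent by the inverse class response rate inflates each class back to its sampled size, so the class weight is n_sampled:
  high school: 160 × 86.2 = 13,792
  some college: 360 × 84.5 = 30,420
  associate degree: 60 × 45.2 = 2712
  bachelor's degree: 140 × 47 = 6580
  graduate degree: 360 × 57.8 = 20,808
Adjusted estimate = 74,312 / 1,080 = 68.8074 → 68.8%.

68.8%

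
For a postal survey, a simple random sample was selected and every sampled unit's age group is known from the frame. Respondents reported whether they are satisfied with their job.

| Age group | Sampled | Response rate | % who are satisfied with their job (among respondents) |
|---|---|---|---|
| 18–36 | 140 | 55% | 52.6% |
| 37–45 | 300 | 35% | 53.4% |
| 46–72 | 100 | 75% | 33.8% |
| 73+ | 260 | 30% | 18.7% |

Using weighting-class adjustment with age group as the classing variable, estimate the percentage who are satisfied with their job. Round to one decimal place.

Weighting each respondent by the inverse class response rate inflates each class back to its sampled size, so the class weight is n_sampled:
  18–36: 140 × 52.6 = 7364
  37–45: 300 × 53.4 = 16,020
  46–72: 100 × 33.8 = 3380
  73+: 260 × 18.7 = 4862
Adjusted estimate = 31,626 / 800 = 39.5325 → 39.5%.

39.5%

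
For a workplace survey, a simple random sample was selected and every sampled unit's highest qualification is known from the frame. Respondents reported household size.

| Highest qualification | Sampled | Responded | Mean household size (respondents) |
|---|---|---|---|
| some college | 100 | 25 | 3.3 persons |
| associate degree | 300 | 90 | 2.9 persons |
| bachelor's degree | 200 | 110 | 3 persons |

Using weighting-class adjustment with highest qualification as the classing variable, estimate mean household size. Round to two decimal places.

3.00

Class response rates: some college 25/100 = 25%, associate degree 90/300 = 30%, bachelor's degree 110/200 = 55%.
Weighting each respondent by the inverse class response rate inflates each class back to its sampled size, so the class weight is n_sampled:
  some college: 100 × 3.3 = 330
  associate degree: 300 × 2.9 = 870
  bachelor's degree: 200 × 3 = 600
Adjusted estimate = 1800 / 600 = 3 → 3.00.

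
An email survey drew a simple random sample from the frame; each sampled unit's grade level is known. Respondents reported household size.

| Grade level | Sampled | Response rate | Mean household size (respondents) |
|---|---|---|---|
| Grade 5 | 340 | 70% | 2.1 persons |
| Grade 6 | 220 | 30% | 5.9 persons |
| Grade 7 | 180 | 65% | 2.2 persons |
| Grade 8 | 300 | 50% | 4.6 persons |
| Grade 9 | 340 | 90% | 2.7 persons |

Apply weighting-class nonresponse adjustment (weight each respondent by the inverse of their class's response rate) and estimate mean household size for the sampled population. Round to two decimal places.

3.41

Weighting each respondent by the inverse class response rate inflates each class back to its sampled size, so the class weight is n_sampled:
  Grade 5: 340 × 2.1 = 714
  Grade 6: 220 × 5.9 = 1298
  Grade 7: 180 × 2.2 = 396
  Grade 8: 300 × 4.6 = 1380
  Grade 9: 340 × 2.7 = 918
Adjusted estimate = 4706 / 1,380 = 3.41014 → 3.41.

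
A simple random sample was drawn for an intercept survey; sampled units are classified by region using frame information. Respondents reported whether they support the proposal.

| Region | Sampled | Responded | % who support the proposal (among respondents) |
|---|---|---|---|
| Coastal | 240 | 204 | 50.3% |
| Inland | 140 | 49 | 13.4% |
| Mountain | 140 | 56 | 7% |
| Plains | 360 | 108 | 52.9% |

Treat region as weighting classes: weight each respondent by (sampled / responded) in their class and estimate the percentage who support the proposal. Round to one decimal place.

38.6%

Class response rates: Coastal 204/240 = 85%, Inland 49/140 = 35%, Mountain 56/140 = 40%, Plains 108/360 = 30%.
Inverse-response-rate weighting restores each class to its sampled count, so class totals weight by n_sampled:
  Coastal: 240 × 50.3 = 12,072
  Inland: 140 × 13.4 = 1876
  Mountain: 140 × 7 = 980
  Plains: 360 × 52.9 = 19,044
Adjusted estimate = 33,972 / 880 = 38.6045 → 38.6%.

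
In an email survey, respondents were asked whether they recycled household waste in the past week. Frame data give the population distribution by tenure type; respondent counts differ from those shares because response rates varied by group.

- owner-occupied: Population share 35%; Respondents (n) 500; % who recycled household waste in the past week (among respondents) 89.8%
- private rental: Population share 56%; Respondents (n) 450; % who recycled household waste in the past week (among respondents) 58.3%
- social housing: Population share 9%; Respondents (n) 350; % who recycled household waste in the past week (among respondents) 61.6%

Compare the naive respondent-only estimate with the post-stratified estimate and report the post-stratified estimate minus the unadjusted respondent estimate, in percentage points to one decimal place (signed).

-1.7 percentage points

Without adjustment, the pooled respondent share is:
  (500/1300)×89.8 + (450/1300)×58.3 + (350/1300)×61.6 = 71.3038%
Reweighting by population tenure type shares:
  0.35×89.8 + 0.56×58.3 + 0.09×61.6 = 69.622%
Difference = 69.622 − 71.3038 = -1.6818 pp.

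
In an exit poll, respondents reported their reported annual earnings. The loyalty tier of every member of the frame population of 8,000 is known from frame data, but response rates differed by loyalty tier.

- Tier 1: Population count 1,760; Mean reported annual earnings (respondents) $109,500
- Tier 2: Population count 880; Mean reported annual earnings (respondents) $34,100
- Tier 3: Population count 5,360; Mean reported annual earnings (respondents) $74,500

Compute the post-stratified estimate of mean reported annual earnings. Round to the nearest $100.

Reweight to the known loyalty tier distribution:
  Tier 1: (1,760/8,000) × 109,500 = 24,090
  Tier 2: (880/8,000) × 34,100 = 3751
  Tier 3: (5,360/8,000) × 74,500 = 49,915
Post-stratified estimate = 77,756 → $77,800.

$77,800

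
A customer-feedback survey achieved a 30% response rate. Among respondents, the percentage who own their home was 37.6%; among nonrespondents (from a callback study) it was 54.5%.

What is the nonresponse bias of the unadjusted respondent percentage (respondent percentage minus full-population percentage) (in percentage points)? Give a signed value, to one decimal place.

Nonresponse fraction = 1 − 0.3 = 0.7.
Bias = (nonresponse fraction) × (respondent percentage − nonrespondent percentage)
     = 0.7 × (37.6 − 54.5) = 0.7 × -16.9 = -11.83.

-11.8 percentage points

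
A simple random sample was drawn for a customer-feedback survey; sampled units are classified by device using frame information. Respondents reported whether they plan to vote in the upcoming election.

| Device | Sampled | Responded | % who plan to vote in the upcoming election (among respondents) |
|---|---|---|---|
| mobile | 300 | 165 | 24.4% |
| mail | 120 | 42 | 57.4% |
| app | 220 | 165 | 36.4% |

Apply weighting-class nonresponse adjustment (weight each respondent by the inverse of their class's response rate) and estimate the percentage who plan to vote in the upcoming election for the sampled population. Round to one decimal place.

Response rates by class: mobile 165/300 = 55%, mail 42/120 = 35%, app 165/220 = 75%.
Each respondent's weight = sampled/responded in their class; summing within a class gives n_sampled, so:
  mobile: 300 × 24.4 = 7320
  mail: 120 × 57.4 = 6888
  app: 220 × 36.4 = 8008
Adjusted estimate = 22,216 / 640 = 34.7125 → 34.7%.

34.7%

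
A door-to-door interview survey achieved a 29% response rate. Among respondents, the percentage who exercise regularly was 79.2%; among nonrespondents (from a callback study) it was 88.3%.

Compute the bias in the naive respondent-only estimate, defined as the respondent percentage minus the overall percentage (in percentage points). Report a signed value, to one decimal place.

-6.5 percentage points

Nonresponse fraction = 1 − 0.29 = 0.71.
Bias = (nonresponse fraction) × (respondent percentage − nonrespondent percentage)
     = 0.71 × (79.2 − 88.3) = 0.71 × -9.1 = -6.461.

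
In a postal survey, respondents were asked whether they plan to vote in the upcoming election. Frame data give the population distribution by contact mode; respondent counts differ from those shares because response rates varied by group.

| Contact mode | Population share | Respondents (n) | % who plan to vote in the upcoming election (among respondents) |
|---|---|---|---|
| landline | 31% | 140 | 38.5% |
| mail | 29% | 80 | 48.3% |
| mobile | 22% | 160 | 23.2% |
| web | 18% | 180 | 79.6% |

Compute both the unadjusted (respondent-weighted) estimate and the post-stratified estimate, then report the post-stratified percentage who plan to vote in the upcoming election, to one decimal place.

45.4%

Without adjustment, the pooled respondent share is:
  (140/560)×38.5 + (80/560)×48.3 + (160/560)×23.2 + (180/560)×79.6 = 48.7393%
Reweighting by population contact mode shares:
  0.31×38.5 + 0.29×48.3 + 0.22×23.2 + 0.18×79.6 = 45.374%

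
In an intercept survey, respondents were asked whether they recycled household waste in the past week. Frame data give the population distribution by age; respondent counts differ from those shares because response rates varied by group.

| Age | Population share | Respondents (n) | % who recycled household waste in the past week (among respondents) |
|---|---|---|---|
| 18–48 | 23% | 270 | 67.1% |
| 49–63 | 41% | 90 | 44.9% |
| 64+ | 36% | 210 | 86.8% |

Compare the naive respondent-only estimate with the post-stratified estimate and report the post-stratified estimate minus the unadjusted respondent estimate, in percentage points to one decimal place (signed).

-5.8 percentage points

Naive respondent-only estimate (weights = respondent counts):
  (270/570)×67.1 + (90/570)×44.9 + (210/570)×86.8 = 70.8526%
Reweighting by population age shares:
  0.23×67.1 + 0.41×44.9 + 0.36×86.8 = 65.09%
Difference = 65.09 − 70.8526 = -5.7626 pp.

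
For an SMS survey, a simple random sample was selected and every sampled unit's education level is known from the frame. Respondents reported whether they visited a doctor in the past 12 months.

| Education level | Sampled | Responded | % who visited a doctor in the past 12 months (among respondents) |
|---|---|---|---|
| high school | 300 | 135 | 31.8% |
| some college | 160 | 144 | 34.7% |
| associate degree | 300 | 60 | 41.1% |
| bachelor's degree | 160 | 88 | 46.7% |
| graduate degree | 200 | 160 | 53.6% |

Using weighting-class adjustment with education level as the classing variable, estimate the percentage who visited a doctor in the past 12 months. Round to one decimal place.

Response rates by class: high school 135/300 = 45%, some college 144/160 = 90%, associate degree 60/300 = 20%, bachelor's degree 88/160 = 55%, graduate degree 160/200 = 80%.
Weighting each respondent by the inverse class response rate inflates each class back to its sampled size, so the class weight is n_sampled:
  high school: 300 × 31.8 = 9540
  some college: 160 × 34.7 = 5552
  associate degree: 300 × 41.1 = 12,330
  bachelor's degree: 160 × 46.7 = 7472
  graduate degree: 200 × 53.6 = 10,720
Adjusted estimate = 45,614 / 1,120 = 40.7268 → 40.7%.

40.7%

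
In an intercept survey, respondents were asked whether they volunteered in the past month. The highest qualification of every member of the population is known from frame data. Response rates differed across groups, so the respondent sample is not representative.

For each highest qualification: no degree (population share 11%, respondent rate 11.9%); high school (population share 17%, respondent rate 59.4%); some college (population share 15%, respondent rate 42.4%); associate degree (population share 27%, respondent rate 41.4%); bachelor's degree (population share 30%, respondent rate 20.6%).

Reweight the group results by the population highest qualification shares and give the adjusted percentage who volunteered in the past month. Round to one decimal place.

35.1%

Post-stratification weights by population share, not respondent share:
  no degree: 0.11 × 11.9 = 1.309
  high school: 0.17 × 59.4 = 10.098
  some college: 0.15 × 42.4 = 6.36
  associate degree: 0.27 × 41.4 = 11.178
  bachelor's degree: 0.3 × 20.6 = 6.18
Post-stratified estimate = 35.125 → 35.1%.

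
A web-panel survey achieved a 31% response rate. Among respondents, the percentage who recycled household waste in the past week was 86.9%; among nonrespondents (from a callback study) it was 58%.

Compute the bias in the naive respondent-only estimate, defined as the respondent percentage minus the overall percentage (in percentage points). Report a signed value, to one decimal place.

Nonresponse fraction = 1 − 0.31 = 0.69.
Bias = (nonresponse fraction) × (respondent percentage − nonrespondent percentage)
     = 0.69 × (86.9 − 58) = 0.69 × 28.9 = 19.941.

+19.9 percentage points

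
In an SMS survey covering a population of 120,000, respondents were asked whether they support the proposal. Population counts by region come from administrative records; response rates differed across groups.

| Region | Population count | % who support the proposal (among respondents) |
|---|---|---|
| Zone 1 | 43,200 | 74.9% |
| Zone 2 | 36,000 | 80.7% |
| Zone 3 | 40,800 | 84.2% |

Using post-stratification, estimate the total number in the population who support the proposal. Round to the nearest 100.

95,800

Estimated count per cell = population count × respondent percentage:
  Zone 1: 43,200 × 74.9% = 32356.8
  Zone 2: 36,000 × 80.7% = 29,052
  Zone 3: 40,800 × 84.2% = 34353.6
Estimated total = 95762.4 → 95,800.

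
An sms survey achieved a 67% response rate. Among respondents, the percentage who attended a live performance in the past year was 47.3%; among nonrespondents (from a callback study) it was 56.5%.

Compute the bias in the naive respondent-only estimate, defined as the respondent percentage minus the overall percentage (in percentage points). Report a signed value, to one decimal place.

Nonresponse fraction = 1 − 0.67 = 0.33.
Bias = (nonresponse fraction) × (respondent percentage − nonrespondent percentage)
     = 0.33 × (47.3 − 56.5) = 0.33 × -9.2 = -3.036.

-3.0 percentage points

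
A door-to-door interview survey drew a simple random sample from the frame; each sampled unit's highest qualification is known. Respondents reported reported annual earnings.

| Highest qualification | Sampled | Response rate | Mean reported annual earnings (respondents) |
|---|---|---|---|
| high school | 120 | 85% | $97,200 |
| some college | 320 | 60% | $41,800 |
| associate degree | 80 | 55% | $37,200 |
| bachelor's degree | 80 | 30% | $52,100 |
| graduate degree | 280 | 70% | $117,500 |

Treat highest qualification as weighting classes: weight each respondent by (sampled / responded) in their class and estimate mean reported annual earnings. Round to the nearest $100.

Each respondent's weight = sampled/responded in their class; summing within a class gives n_sampled, so:
  high school: 120 × 97,200 = 11,664,000
  some college: 320 × 41,800 = 13,376,000
  associate degree: 80 × 37,200 = 2,976,000
  bachelor's degree: 80 × 52,100 = 4,168,000
  graduate degree: 280 × 117,500 = 32,900,000
Adjusted estimate = 65,084,000 / 880 = 73959.1 → $74,000.

$74,000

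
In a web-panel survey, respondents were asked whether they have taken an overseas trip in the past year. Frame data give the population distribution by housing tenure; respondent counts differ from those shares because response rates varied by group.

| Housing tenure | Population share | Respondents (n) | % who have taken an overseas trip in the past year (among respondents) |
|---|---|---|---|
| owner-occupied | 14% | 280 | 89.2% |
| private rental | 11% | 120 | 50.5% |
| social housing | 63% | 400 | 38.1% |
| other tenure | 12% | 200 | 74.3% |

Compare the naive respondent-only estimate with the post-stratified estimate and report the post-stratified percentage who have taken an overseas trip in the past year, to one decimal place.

51.0%

Naive respondent-only estimate (weights = respondent counts):
  (280/1000)×89.2 + (120/1000)×50.5 + (400/1000)×38.1 + (200/1000)×74.3 = 61.136%
Post-stratified estimate weights by population shares:
  0.14×89.2 + 0.11×50.5 + 0.63×38.1 + 0.12×74.3 = 50.962%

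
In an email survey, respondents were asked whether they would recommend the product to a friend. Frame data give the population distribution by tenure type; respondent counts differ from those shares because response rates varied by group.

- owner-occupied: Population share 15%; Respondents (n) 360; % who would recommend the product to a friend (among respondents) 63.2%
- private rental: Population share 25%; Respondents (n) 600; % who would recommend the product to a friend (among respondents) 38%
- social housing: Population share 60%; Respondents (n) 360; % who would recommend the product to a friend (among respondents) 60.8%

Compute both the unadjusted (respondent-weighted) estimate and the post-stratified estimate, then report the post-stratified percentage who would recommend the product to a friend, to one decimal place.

Unadjusted (pooled respondent) estimate weights by respondent counts:
  (360/1320)×63.2 + (600/1320)×38 + (360/1320)×60.8 = 51.0909%
Post-stratified estimate weights by population shares:
  0.15×63.2 + 0.25×38 + 0.6×60.8 = 55.46%

55.5%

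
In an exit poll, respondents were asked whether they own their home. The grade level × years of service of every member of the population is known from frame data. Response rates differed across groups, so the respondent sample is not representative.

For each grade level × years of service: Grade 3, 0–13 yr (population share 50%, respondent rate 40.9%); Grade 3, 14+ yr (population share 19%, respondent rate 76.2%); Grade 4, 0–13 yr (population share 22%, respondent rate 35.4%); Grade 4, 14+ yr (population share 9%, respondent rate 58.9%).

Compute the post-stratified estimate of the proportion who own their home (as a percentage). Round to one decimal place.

48.0%

Post-stratification weights by population share, not respondent share:
  Grade 3, 0–13 yr: 0.5 × 40.9 = 20.45
  Grade 3, 14+ yr: 0.19 × 76.2 = 14.478
  Grade 4, 0–13 yr: 0.22 × 35.4 = 7.788
  Grade 4, 14+ yr: 0.09 × 58.9 = 5.301
Post-stratified estimate = 48.017 → 48.0%.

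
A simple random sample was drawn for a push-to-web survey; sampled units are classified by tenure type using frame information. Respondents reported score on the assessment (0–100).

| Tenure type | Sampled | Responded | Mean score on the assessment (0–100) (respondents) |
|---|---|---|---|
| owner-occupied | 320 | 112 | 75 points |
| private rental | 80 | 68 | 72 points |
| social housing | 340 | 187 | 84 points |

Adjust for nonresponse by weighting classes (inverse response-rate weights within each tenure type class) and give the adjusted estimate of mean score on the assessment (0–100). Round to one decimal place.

Response rates by class: owner-occupied 112/320 = 35%, private rental 68/80 = 85%, social housing 187/340 = 55%.
Inverse-response-rate weighting restores each class to its sampled count, so class totals weight by n_sampled:
  owner-occupied: 320 × 75 = 24,000
  private rental: 80 × 72 = 5760
  social housing: 340 × 84 = 28,560
Adjusted estimate = 58,320 / 740 = 78.8108 → 78.8.

78.8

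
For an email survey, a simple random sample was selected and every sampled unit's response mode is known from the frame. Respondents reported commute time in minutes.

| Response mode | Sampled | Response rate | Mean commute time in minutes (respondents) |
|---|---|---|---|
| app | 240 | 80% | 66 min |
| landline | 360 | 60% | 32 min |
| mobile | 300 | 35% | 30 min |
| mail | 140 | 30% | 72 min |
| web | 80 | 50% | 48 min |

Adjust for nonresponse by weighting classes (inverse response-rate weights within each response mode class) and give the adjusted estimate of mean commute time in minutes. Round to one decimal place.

44.9

Weighting each respondent by the inverse class response rate inflates each class back to its sampled size, so the class weight is n_sampled:
  app: 240 × 66 = 15,840
  landline: 360 × 32 = 11,520
  mobile: 300 × 30 = 9000
  mail: 140 × 72 = 10,080
  web: 80 × 48 = 3840
Adjusted estimate = 50,280 / 1,120 = 44.8929 → 44.9.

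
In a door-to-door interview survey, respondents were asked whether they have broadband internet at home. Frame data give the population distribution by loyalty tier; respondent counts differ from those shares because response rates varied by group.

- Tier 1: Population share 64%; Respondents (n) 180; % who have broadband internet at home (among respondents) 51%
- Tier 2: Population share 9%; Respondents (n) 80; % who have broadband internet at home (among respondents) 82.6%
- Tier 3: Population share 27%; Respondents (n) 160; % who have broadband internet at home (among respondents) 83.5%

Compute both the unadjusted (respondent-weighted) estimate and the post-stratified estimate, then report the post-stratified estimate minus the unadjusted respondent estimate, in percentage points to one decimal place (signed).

Naive respondent-only estimate (weights = respondent counts):
  (180/420)×51 + (80/420)×82.6 + (160/420)×83.5 = 69.4%
Post-stratifying to population shares instead:
  0.64×51 + 0.09×82.6 + 0.27×83.5 = 62.619%
Difference = 62.619 − 69.4 = -6.781 pp.

-6.8 percentage points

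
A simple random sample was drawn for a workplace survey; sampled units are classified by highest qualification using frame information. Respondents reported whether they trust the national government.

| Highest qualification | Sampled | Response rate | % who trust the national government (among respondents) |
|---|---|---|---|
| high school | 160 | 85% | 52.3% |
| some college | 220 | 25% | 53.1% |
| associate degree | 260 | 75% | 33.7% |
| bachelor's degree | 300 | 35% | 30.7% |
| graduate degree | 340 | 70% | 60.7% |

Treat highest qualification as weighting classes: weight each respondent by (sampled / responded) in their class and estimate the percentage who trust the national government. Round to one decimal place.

Weighting each respondent by the inverse class response rate inflates each class back to its sampled size, so the class weight is n_sampled:
  high school: 160 × 52.3 = 8368
  some college: 220 × 53.1 = 11,682
  associate degree: 260 × 33.7 = 8762
  bachelor's degree: 300 × 30.7 = 9210
  graduate degree: 340 × 60.7 = 20,638
Adjusted estimate = 58,660 / 1,280 = 45.8281 → 45.8%.

45.8%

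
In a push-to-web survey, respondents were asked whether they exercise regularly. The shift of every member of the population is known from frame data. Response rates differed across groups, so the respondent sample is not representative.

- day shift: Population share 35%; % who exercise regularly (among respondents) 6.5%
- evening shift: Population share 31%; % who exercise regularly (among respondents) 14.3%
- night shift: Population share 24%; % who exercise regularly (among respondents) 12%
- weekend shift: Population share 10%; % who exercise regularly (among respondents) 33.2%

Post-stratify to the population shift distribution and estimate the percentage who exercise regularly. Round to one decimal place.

12.9%

Post-stratification weights by population share, not respondent share:
  day shift: 0.35 × 6.5 = 2.275
  evening shift: 0.31 × 14.3 = 4.433
  night shift: 0.24 × 12 = 2.88
  weekend shift: 0.1 × 33.2 = 3.32
Post-stratified estimate = 12.908 → 12.9%.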